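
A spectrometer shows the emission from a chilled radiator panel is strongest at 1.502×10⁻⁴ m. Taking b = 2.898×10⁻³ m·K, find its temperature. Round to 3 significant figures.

T ≈ 19.3 K

Wien's law gives T = b/λ_max = (2.898×10⁻³ m·K)/(1.502×10⁻⁴ m) = 19.3 K.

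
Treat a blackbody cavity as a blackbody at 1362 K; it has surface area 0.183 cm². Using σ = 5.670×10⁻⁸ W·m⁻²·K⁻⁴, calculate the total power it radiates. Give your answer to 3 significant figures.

Area A = 0.183 cm² = 1.83×10⁻⁵ m².
P = σAT⁴ = 5.670×10⁻⁸ × 1.83×10⁻⁵ × (1362)⁴ = 3.57 W.

P ≈ 3.57 W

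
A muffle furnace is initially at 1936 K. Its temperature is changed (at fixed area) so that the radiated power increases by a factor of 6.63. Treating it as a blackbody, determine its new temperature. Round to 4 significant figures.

P ∝ T⁴, so T₂/T₁ = (P₂/P₁)^(1/4) = (6.63)^(1/4) = 1.60464.
T₂ = 1936 × 1.60464 = 3107 K.

T₂ ≈ 3107 K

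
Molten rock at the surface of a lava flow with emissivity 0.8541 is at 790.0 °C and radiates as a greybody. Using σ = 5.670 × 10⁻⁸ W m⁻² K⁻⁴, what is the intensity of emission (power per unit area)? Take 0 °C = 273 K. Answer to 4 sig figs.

T = 790.0 °C + 273 = 1063.0 K.
Stefan–Boltzmann: I = εσT⁴ = 0.8541 × 5.670×10⁻⁸ × (1063.0)⁴ = 6.183×10⁴ W/m².

I ≈ 6.183×10⁴ W/m²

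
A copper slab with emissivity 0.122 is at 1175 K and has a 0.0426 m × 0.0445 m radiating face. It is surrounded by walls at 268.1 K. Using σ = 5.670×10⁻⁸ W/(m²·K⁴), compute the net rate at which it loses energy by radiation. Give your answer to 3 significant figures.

Area A = 0.0426 × 0.0445 = 1.8957×10⁻³ m².
Net radiated power P_net = εσA(T⁴ − T₀⁴) = 0.122×5.670×10⁻⁸×1.8957×10⁻³×(1175⁴ − 268.1⁴).
T⁴ − T₀⁴ = 1.90613×10¹² − 5.16639×10⁹ = 1.90096×10¹² K⁴, so P_net = 24.9 W.

Net loss ≈ 24.9 W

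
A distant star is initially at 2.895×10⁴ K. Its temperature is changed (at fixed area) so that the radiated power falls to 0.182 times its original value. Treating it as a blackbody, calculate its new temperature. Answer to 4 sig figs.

P ∝ T⁴, so T₂/T₁ = (P₂/P₁)^(1/4) = (0.182)^(1/4) = 0.653157.
T₂ = 2.895×10⁴ × 0.653157 = 1.891×10⁴ K.

T₂ ≈ 1.891×10⁴ K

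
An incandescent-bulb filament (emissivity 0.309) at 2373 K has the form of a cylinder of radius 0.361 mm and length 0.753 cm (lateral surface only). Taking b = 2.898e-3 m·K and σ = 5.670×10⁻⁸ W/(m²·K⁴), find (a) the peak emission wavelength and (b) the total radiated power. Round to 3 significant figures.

(a) λ_max = b/T = 2.898×10⁻³/2373 = 1.221×10⁻⁶ m = 1.22 μm.
Lateral area A = 2πrL = 2π×3.61×10⁻⁴×7.53×10⁻³ = 1.70798×10⁻⁵ m².
(b) P = εσAT⁴ = 0.309×5.670×10⁻⁸×1.70798×10⁻⁵×(2373)⁴ = 9.49 W.

λ_max ≈ 1.22 μm; P ≈ 9.49 W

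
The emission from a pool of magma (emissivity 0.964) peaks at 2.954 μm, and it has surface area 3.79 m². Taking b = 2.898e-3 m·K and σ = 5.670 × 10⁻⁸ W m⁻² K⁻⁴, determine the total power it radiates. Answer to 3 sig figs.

Wien's law: T = b/λ_max = 2.898×10⁻³/2.954×10⁻⁶ = 981.043 K.
Area A = 3.79 m².
Then P = εσAT⁴ = 0.964×5.670×10⁻⁸×3.79×(981.043)⁴ = 1.92×10⁵ W.

P ≈ 1.92×10⁵ W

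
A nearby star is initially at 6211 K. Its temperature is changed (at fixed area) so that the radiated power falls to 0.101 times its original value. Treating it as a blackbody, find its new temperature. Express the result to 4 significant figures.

T₂ ≈ 3501 K

P ∝ T⁴, so T₂/T₁ = (P₂/P₁)^(1/4) = (0.101)^(1/4) = 0.563742.
T₂ = 6211 × 0.563742 = 3501 K.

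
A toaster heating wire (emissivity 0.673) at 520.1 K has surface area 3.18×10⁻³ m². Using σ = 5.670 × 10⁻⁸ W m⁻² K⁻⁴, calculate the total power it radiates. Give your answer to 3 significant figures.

P ≈ 8.88 W

Area A = 3.18×10⁻³ m².
P = εσAT⁴ = 0.673 × 5.670×10⁻⁸ × 3.18×10⁻³ × (520.1)⁴ = 8.88 W.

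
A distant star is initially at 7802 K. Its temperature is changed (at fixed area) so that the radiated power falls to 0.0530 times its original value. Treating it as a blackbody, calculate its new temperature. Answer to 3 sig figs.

P ∝ T⁴, so T₂/T₁ = (P₂/P₁)^(1/4) = (0.0530)^(1/4) = 0.479810.
T₂ = 7802 × 0.479810 = 3.74×10³ K.

T₂ ≈ 3.74×10³ K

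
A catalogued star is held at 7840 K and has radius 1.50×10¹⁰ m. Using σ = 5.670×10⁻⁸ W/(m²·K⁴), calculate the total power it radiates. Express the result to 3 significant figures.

P ≈ 6.06×10²⁹ W

Surface area A = 4πR² = 4π(1.50×10¹⁰ m)² = 2.82743×10²¹ m².
P = σAT⁴ = 5.670×10⁻⁸ × 2.82743×10²¹ × (7840)⁴ = 6.06×10²⁹ W.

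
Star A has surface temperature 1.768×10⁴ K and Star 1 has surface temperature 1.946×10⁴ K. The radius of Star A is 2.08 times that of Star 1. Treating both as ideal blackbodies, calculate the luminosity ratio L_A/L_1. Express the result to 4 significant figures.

L ∝ R²T⁴, so L_A/L_1 = (R_A/R_1)²(T_A/T_1)⁴ = (2.08)² × (1.768×10⁴/1.946×10⁴)⁴ = 4.3264 × 0.681330 = 2.948.

L_A/L_1 ≈ 2.948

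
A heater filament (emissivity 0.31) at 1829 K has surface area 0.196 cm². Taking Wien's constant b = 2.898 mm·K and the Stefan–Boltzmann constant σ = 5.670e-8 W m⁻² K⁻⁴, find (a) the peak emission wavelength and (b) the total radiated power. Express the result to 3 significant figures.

λ_max ≈ 1.58×10³ nm; P ≈ 3.86 W

(a) λ_max = b/T = 2.898×10⁻³/1829 = 1.584×10⁻⁶ m = 1.58×10³ nm.
Area A = 0.196 cm² = 1.96×10⁻⁵ m².
(b) P = εσAT⁴ = 0.31×5.670×10⁻⁸×1.96×10⁻⁵×(1829)⁴ = 3.86 W.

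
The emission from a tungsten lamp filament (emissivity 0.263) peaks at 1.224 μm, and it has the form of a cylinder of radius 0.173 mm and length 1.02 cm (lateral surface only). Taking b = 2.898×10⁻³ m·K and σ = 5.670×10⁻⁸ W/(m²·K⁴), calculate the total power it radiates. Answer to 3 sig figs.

Wien's law: T = b/λ_max = 2.898×10⁻³/1.224×10⁻⁶ = 2367.65 K.
Lateral area A = 2πrL = 2π×1.73×10⁻⁴×0.0102 = 1.10873×10⁻⁵ m².
Then P = εσAT⁴ = 0.263×5.670×10⁻⁸×1.10873×10⁻⁵×(2367.65)⁴ = 5.20 W.

P ≈ 5.20 W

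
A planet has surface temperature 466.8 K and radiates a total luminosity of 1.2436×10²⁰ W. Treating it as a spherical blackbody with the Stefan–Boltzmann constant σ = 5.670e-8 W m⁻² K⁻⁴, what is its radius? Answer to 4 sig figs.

R ≈ 6.063×10⁷ m

L = 4πR²σT⁴ ⇒ R = √(L/(4πσT⁴)).
σT⁴ = 2692.19 W/m², so R = √(1.2436×10²⁰/(4π×2692.19)) = 6.063×10⁷ m.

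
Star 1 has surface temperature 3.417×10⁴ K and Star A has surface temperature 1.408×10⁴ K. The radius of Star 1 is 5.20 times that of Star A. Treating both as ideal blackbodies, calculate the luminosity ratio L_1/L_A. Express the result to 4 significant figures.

L ∝ R²T⁴, so L_1/L_A = (R_1/R_A)²(T_1/T_A)⁴ = (5.20)² × (3.417×10⁴/1.408×10⁴)⁴ = 27.04 × 34.6872 = 937.9.

L_1/L_A ≈ 937.9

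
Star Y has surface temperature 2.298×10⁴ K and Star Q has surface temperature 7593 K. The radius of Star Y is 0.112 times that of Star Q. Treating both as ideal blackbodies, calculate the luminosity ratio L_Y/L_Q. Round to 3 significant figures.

L_Y/L_Q ≈ 1.05

L ∝ R²T⁴, so L_Y/L_Q = (R_Y/R_Q)²(T_Y/T_Q)⁴ = (0.112)² × (2.298×10⁴/7593)⁴ = 0.012544 × 83.8970 = 1.05.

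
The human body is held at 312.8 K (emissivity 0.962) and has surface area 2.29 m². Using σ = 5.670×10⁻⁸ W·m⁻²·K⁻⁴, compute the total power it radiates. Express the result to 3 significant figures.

Area A = 2.29 m².
P = εσAT⁴ = 0.962 × 5.670×10⁻⁸ × 2.29 × (312.8)⁴ = 1.20×10³ W.

P ≈ 1.20×10³ W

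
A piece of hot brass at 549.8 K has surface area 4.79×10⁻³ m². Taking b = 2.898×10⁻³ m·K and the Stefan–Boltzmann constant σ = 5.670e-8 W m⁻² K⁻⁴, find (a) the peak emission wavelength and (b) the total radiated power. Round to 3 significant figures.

λ_max ≈ 5.27 μm; P ≈ 24.8 W

(a) λ_max = b/T = 2.898×10⁻³/549.8 = 5.271×10⁻⁶ m = 5.27 μm.
Area A = 4.79×10⁻³ m².
(b) P = σAT⁴ = 5.670×10⁻⁸×4.79×10⁻³×(549.8)⁴ = 24.8 W.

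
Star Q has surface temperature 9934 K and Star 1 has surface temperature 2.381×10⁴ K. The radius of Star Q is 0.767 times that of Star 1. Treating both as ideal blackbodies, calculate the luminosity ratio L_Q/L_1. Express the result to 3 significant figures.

L ∝ R²T⁴, so L_Q/L_1 = (R_Q/R_1)²(T_Q/T_1)⁴ = (0.767)² × (9934/2.381×10⁴)⁴ = 0.588289 × 0.0303011 = 0.0178.

L_Q/L_1 ≈ 0.0178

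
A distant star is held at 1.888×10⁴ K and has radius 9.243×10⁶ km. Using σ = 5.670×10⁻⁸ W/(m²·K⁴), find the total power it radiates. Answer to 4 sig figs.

Surface area A = 4πR² = 4π(9.243×10⁹ m)² = 1.07358×10²¹ m².
P = σAT⁴ = 5.670×10⁻⁸ × 1.07358×10²¹ × (1.888×10⁴)⁴ = 7.734×10³⁰ W.

P ≈ 7.734×10³⁰ W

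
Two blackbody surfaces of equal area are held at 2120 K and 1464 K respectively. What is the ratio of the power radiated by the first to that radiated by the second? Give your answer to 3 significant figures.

P₁/P₂ ≈ 4.40

With equal areas, P₁/P₂ = (T₁/T₂)⁴ = (2120/1464)⁴ = 4.40.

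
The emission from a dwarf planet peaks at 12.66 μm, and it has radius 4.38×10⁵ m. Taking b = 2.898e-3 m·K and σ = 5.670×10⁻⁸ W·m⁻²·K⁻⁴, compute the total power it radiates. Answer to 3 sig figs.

P ≈ 3.75×10¹⁴ W

Wien's law: T = b/λ_max = 2.898×10⁻³/1.266×10⁻⁵ = 228.910 K.
Surface area A = 4πR² = 4π(4.38×10⁵ m)² = 2.41078×10¹² m².
Then P = σAT⁴ = 5.670×10⁻⁸×2.41078×10¹²×(228.910)⁴ = 3.75×10¹⁴ W.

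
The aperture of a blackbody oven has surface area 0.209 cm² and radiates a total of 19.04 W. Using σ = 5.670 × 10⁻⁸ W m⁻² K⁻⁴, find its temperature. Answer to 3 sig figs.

T ≈ 2.00×10³ K

Area A = 0.209 cm² = 2.09×10⁻⁵ m².
P = σAT⁴ ⇒ T = (P/(σA))^(1/4) = (19.04/(5.670×10⁻⁸×2.09×10⁻⁵))^(1/4) = 2.00×10³ K.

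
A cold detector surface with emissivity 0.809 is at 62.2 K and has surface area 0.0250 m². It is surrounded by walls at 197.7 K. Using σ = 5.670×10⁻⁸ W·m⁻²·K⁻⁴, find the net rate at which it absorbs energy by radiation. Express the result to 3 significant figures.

Net gain ≈ 1.73 W

Area A = 0.0250 m².
Net radiated power P_net = εσA(T⁴ − T₀⁴) = 0.809×5.670×10⁻⁸×0.0250×(62.2⁴ − 197.7⁴).
T⁴ − T₀⁴ = 1.49679×10⁷ − 1.52766×10⁹ = -1.51269×10⁹ K⁴, so P_net = -1.73 W — negative, meaning a net gain of 1.73 W.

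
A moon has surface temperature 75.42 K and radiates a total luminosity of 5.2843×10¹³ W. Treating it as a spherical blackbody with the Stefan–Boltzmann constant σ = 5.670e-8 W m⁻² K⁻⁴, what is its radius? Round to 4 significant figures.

R ≈ 1.514×10⁶ m

L = 4πR²σT⁴ ⇒ R = √(L/(4πσT⁴)).
σT⁴ = 1.83455 W/m², so R = √(5.2843×10¹³/(4π×1.83455)) = 1.514×10⁶ m.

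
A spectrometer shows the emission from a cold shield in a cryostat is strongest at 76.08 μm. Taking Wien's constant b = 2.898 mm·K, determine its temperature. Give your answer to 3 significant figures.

T ≈ 38.1 K

Wien's law gives T = b/λ_max = (2.898×10⁻³ m·K)/(7.608×10⁻⁵ m) = 38.1 K.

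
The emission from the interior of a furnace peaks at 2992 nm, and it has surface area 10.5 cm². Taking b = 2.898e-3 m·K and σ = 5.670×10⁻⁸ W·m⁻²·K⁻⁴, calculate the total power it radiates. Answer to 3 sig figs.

P ≈ 52.4 W

Wien's law: T = b/λ_max = 2.898×10⁻³/2.992×10⁻⁶ = 968.583 K.
Area A = 10.5 cm² = 1.05×10⁻³ m².
Then P = σAT⁴ = 5.670×10⁻⁸×1.05×10⁻³×(968.583)⁴ = 52.4 W.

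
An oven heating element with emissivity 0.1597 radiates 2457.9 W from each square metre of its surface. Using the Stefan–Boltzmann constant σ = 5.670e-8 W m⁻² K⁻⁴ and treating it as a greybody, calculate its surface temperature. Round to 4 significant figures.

T ≈ 721.8 K

I = εσT⁴, so T = (I/εσ)^(1/4) = (2457.9/(0.1597×5.670×10⁻⁸))^(1/4) = 721.8 K.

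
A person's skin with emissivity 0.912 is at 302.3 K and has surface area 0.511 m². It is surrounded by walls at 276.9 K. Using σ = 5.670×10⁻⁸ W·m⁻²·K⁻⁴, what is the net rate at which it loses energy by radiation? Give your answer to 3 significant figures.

Area A = 0.511 m².
Net radiated power P_net = εσA(T⁴ − T₀⁴) = 0.912×5.670×10⁻⁸×0.511×(302.3⁴ − 276.9⁴).
T⁴ − T₀⁴ = 8.35127×10⁹ − 5.87884×10⁹ = 2.47243×10⁹ K⁴, so P_net = 65.3 W.

Net loss ≈ 65.3 W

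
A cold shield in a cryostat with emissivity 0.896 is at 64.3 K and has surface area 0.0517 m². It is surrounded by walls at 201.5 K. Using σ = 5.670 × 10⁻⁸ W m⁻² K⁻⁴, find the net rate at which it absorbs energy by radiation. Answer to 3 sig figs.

Net gain ≈ 4.29 W

Area A = 0.0517 m².
Net radiated power P_net = εσA(T⁴ − T₀⁴) = 0.896×5.670×10⁻⁸×0.0517×(64.3⁴ − 201.5⁴).
T⁴ − T₀⁴ = 1.70940×10⁷ − 1.64854×10⁹ = -1.63145×10⁹ K⁴, so P_net = -4.29 W — negative, meaning a net gain of 4.29 W.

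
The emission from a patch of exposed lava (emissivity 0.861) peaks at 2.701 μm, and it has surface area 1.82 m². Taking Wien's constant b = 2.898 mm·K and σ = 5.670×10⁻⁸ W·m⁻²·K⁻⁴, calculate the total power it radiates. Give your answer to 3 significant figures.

P ≈ 1.18×10⁵ W

Wien's law: T = b/λ_max = 2.898×10⁻³/2.701×10⁻⁶ = 1072.94 K.
Area A = 1.82 m².
Then P = εσAT⁴ = 0.861×5.670×10⁻⁸×1.82×(1072.94)⁴ = 1.18×10⁵ W.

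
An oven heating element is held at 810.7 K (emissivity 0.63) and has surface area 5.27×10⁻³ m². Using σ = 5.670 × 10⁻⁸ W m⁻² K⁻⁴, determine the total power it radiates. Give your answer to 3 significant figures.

P ≈ 81.3 W

Area A = 5.27×10⁻³ m².
P = εσAT⁴ = 0.63 × 5.670×10⁻⁸ × 5.27×10⁻³ × (810.7)⁴ = 81.3 W.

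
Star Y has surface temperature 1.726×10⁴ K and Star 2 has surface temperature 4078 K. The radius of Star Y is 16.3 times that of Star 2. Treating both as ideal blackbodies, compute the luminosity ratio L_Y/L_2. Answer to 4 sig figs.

L_Y/L_2 ≈ 8.526×10⁴

L ∝ R²T⁴, so L_Y/L_2 = (R_Y/R_2)²(T_Y/T_2)⁴ = (16.3)² × (1.726×10⁴/4078)⁴ = 265.69 × 320.903 = 8.526×10⁴.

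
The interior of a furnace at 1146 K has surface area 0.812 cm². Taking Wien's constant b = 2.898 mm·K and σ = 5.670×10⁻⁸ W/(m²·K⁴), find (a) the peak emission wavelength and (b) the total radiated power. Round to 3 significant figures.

λ_max ≈ 2.53×10³ nm; P ≈ 7.94 W

(a) λ_max = b/T = 2.898×10⁻³/1146 = 2.529×10⁻⁶ m = 2.53×10³ nm.
Area A = 0.812 cm² = 8.12×10⁻⁵ m².
(b) P = σAT⁴ = 5.670×10⁻⁸×8.12×10⁻⁵×(1146)⁴ = 7.94 W.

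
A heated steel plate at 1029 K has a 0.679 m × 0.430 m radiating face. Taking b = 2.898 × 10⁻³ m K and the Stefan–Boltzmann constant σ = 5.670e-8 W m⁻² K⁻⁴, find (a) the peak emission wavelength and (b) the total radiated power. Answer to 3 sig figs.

(a) λ_max = b/T = 2.898×10⁻³/1029 = 2.816×10⁻⁶ m = 2.82 μm.
Area A = 0.679 × 0.430 = 0.29197 m².
(b) P = σAT⁴ = 5.670×10⁻⁸×0.29197×(1029)⁴ = 1.86×10⁴ W.

λ_max ≈ 2.82 μm; P ≈ 1.86×10⁴ W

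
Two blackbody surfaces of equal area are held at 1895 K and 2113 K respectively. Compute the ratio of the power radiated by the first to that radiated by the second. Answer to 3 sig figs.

With equal areas, P₁/P₂ = (T₁/T₂)⁴ = (1895/2113)⁴ = 0.647.

P₁/P₂ ≈ 0.647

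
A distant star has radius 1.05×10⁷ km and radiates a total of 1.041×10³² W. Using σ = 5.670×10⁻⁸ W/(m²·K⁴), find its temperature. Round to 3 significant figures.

Surface area A = 4πR² = 4π(1.05×10¹⁰ m)² = 1.38544×10²¹ m².
P = σAT⁴ ⇒ T = (P/(σA))^(1/4) = (1.041×10³²/(5.670×10⁻⁸×1.38544×10²¹))^(1/4) = 3.39×10⁴ K.

T ≈ 3.39×10⁴ K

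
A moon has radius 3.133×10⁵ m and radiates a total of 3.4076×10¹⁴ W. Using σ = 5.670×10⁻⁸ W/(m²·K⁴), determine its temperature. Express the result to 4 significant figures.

Surface area A = 4πR² = 4π(3.133×10⁵ m)² = 1.23348×10¹² m².
P = σAT⁴ ⇒ T = (P/(σA))^(1/4) = (3.4076×10¹⁴/(5.670×10⁻⁸×1.23348×10¹²))^(1/4) = 264.2 K.

T ≈ 264.2 K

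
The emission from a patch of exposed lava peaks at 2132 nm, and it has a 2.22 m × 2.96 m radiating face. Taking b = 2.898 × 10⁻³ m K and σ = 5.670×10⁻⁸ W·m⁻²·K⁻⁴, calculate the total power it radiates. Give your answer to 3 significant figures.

Wien's law: T = b/λ_max = 2.898×10⁻³/2.132×10⁻⁶ = 1359.29 K.
Area A = 2.22 × 2.96 = 6.5712 m².
Then P = σAT⁴ = 5.670×10⁻⁸×6.5712×(1359.29)⁴ = 1.27×10⁶ W.

P ≈ 1.27×10⁶ W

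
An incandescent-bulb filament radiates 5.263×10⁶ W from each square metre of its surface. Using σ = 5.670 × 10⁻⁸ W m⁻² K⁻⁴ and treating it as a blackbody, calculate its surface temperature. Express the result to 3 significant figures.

I = σT⁴, so T = (I/σ)^(1/4) = (5.263×10⁶/(5.670×10⁻⁸))^(1/4) = 3.10×10³ K.

T ≈ 3.10×10³ K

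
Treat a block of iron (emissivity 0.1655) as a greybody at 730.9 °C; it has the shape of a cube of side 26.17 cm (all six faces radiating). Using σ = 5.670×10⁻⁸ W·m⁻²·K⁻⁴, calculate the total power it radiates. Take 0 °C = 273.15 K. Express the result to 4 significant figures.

T = 730.9 °C + 273.15 = 1004.05 K.
Area A = 6s² = 6×(0.2617 m)² = 0.410921 m².
P = εσAT⁴ = 0.1655 × 5.670×10⁻⁸ × 0.410921 × (1004.05)⁴ = 3919 W.

P ≈ 3919 W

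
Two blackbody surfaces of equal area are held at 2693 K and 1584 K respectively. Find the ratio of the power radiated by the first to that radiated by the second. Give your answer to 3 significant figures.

P₁/P₂ ≈ 8.35

With equal areas, P₁/P₂ = (T₁/T₂)⁴ = (2693/1584)⁴ = 8.35.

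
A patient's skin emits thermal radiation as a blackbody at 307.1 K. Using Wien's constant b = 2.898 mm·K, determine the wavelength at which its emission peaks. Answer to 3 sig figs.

Wien's displacement law: λ_max = b/T = (2.898×10⁻³ m·K)/(307.1 K) = 9.437×10⁻⁶ m.
That is 9.44 μm, in the infrared range.

λ_max ≈ 9.44 μm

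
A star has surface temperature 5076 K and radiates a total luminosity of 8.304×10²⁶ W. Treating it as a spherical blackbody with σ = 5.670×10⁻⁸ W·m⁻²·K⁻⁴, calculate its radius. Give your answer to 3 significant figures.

R ≈ 1.32×10⁹ m

L = 4πR²σT⁴ ⇒ R = √(L/(4πσT⁴)).
σT⁴ = 3.76417×10⁷ W/m², so R = √(8.304×10²⁶/(4π×3.76417×10⁷)) = 1.32×10⁹ m.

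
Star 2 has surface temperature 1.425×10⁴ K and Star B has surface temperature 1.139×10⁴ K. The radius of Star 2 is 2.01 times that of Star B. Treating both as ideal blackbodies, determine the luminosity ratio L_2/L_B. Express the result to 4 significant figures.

L_2/L_B ≈ 9.898

L ∝ R²T⁴, so L_2/L_B = (R_2/R_B)²(T_2/T_B)⁴ = (2.01)² × (1.425×10⁴/1.139×10⁴)⁴ = 4.0401 × 2.44999 = 9.898.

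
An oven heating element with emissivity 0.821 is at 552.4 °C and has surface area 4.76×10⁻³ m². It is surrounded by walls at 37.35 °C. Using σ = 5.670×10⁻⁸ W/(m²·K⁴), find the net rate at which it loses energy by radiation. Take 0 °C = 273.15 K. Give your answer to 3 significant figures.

T = 552.4 °C + 273.15 = 825.55 K.
Surroundings: T = 37.35 °C + 273.15 = 310.50 K.
Area A = 4.76×10⁻³ m².
Net radiated power P_net = εσA(T⁴ − T₀⁴) = 0.821×5.670×10⁻⁸×4.76×10⁻³×(825.55⁴ − 310.50⁴).
T⁴ − T₀⁴ = 4.64487×10¹¹ − 9.29494×10⁹ = 4.55192×10¹¹ K⁴, so P_net = 101 W.

Net loss ≈ 101 W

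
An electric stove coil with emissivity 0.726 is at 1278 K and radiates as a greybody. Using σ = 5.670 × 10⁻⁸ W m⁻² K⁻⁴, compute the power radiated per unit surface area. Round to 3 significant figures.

I ≈ 1.10×10⁵ W/m²

Stefan–Boltzmann: I = εσT⁴ = 0.726 × 5.670×10⁻⁸ × (1278)⁴ = 1.10×10⁵ W/m².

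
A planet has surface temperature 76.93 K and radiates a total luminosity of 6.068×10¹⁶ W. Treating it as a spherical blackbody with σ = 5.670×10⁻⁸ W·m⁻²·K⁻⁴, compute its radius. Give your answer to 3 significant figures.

L = 4πR²σT⁴ ⇒ R = √(L/(4πσT⁴)).
σT⁴ = 1.98594 W/m², so R = √(6.068×10¹⁶/(4π×1.98594)) = 4.93×10⁷ m.

R ≈ 4.93×10⁷ m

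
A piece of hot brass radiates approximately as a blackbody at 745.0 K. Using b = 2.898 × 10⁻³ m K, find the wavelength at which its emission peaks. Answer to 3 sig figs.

λ_max ≈ 3.89 μm

Wien's displacement law: λ_max = b/T = (2.898×10⁻³ m·K)/(745.0 K) = 3.890×10⁻⁶ m.
That is 3.89 μm, in the infrared range.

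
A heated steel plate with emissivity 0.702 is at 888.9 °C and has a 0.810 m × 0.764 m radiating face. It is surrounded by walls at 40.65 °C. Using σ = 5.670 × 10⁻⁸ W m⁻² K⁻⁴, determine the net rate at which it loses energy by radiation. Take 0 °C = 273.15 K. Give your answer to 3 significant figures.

T = 888.9 °C + 273.15 = 1162.05 K.
Surroundings: T = 40.65 °C + 273.15 = 313.80 K.
Area A = 0.810 × 0.764 = 0.61884 m².
Net radiated power P_net = εσA(T⁴ − T₀⁴) = 0.702×5.670×10⁻⁸×0.61884×(1162.05⁴ − 313.80⁴).
T⁴ − T₀⁴ = 1.82347×10¹² − 9.69643×10⁹ = 1.81377×10¹² K⁴, so P_net = 4.47×10⁴ W.

Net loss ≈ 4.47×10⁴ W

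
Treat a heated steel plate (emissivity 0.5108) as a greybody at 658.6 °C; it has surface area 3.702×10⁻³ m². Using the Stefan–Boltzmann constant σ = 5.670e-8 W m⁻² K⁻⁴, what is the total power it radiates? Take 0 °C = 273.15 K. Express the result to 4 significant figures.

T = 658.6 °C + 273.15 = 931.75 K.
Area A = 3.702×10⁻³ m².
P = εσAT⁴ = 0.5108 × 5.670×10⁻⁸ × 3.702×10⁻³ × (931.75)⁴ = 80.81 W.

P ≈ 80.81 W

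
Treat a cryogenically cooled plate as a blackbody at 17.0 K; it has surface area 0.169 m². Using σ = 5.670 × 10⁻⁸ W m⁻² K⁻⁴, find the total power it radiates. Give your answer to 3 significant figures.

Area A = 0.169 m².
P = σAT⁴ = 5.670×10⁻⁸ × 0.169 × (17.0)⁴ = 8.00×10⁻⁴ W.

P ≈ 8.00×10⁻⁴ W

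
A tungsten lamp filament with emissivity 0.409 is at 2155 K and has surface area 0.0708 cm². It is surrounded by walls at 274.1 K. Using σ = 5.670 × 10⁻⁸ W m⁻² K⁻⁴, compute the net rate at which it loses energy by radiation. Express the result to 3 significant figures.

Area A = 0.0708 cm² = 7.08×10⁻⁶ m².
Net radiated power P_net = εσA(T⁴ − T₀⁴) = 0.409×5.670×10⁻⁸×7.08×10⁻⁶×(2155⁴ − 274.1⁴).
T⁴ − T₀⁴ = 2.15670×10¹³ − 5.64464×10⁹ = 2.15614×10¹³ K⁴, so P_net = 3.54 W.

Net loss ≈ 3.54 W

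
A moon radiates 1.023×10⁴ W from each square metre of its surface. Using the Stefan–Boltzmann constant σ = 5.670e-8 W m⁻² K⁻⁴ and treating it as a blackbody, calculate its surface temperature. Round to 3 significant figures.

I = σT⁴, so T = (I/σ)^(1/4) = (1.023×10⁴/(5.670×10⁻⁸))^(1/4) = 652 K.

T ≈ 652 K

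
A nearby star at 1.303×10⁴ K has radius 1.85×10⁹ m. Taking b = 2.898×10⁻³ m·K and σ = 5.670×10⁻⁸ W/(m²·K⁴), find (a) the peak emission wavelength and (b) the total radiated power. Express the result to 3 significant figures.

(a) λ_max = b/T = 2.898×10⁻³/1.303×10⁴ = 2.224×10⁻⁷ m = 222 nm.
Surface area A = 4πR² = 4π(1.85×10⁹ m)² = 4.30084×10¹⁹ m².
(b) P = σAT⁴ = 5.670×10⁻⁸×4.30084×10¹⁹×(1.303×10⁴)⁴ = 7.03×10²⁸ W.

λ_max ≈ 222 nm; P ≈ 7.03×10²⁸ W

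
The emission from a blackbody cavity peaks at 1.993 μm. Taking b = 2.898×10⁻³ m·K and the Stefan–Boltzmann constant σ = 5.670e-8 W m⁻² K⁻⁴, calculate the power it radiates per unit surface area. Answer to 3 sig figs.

Wien's law: T = b/λ_max = 2.898×10⁻³/1.993×10⁻⁶ = 1454.09 K.
Then I = σT⁴ = 5.670×10⁻⁸×(1454.09)⁴ = 2.53×10⁵ W/m².

I ≈ 2.53×10⁵ W/m²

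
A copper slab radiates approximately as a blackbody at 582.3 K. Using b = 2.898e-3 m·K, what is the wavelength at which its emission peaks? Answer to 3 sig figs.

Wien's displacement law: λ_max = b/T = (2.898×10⁻³ m·K)/(582.3 K) = 4.977×10⁻⁶ m.
That is 4.98 μm, in the infrared range.

λ_max ≈ 4.98 μm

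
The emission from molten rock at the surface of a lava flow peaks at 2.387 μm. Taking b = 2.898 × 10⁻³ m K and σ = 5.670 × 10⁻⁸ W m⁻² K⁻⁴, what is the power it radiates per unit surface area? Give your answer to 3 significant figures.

I ≈ 1.23×10⁵ W/m²

Wien's law: T = b/λ_max = 2.898×10⁻³/2.387×10⁻⁶ = 1214.08 K.
Then I = σT⁴ = 5.670×10⁻⁸×(1214.08)⁴ = 1.23×10⁵ W/m².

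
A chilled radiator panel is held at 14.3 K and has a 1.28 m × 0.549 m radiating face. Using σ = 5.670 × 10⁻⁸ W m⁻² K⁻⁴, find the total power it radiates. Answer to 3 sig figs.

Area A = 1.28 × 0.549 = 0.70272 m².
P = σAT⁴ = 5.670×10⁻⁸ × 0.70272 × (14.3)⁴ = 1.67×10⁻³ W.

P ≈ 1.67×10⁻³ W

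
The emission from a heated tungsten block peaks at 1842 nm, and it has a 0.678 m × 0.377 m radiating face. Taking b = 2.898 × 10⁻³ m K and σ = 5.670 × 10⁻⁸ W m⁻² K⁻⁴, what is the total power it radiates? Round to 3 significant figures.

P ≈ 8.88×10⁴ W

Wien's law: T = b/λ_max = 2.898×10⁻³/1.842×10⁻⁶ = 1573.29 K.
Area A = 0.678 × 0.377 = 0.255606 m².
Then P = σAT⁴ = 5.670×10⁻⁸×0.255606×(1573.29)⁴ = 8.88×10⁴ W.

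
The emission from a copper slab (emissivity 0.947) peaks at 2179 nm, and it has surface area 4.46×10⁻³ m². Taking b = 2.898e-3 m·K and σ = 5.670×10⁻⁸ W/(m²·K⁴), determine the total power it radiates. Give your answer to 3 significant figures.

P ≈ 749 W

Wien's law: T = b/λ_max = 2.898×10⁻³/2.179×10⁻⁶ = 1329.97 K.
Area A = 4.46×10⁻³ m².
Then P = εσAT⁴ = 0.947×5.670×10⁻⁸×4.46×10⁻³×(1329.97)⁴ = 749 W.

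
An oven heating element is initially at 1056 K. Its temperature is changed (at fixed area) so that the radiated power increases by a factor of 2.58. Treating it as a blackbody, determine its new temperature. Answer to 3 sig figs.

T₂ ≈ 1.34×10³ K

P ∝ T⁴, so T₂/T₁ = (P₂/P₁)^(1/4) = (2.58)^(1/4) = 1.26737.
T₂ = 1056 × 1.26737 = 1.34×10³ K.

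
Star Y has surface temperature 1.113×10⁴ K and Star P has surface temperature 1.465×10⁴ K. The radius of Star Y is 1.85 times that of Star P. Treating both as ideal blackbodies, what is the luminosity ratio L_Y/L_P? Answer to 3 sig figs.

L_Y/L_P ≈ 1.14

L ∝ R²T⁴, so L_Y/L_P = (R_Y/R_P)²(T_Y/T_P)⁴ = (1.85)² × (1.113×10⁴/1.465×10⁴)⁴ = 3.4225 × 0.333143 = 1.14.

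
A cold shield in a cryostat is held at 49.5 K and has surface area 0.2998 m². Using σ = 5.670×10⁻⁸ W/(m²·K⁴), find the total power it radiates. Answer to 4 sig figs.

P ≈ 0.1021 W

Area A = 0.2998 m².
P = σAT⁴ = 5.670×10⁻⁸ × 0.2998 × (49.5)⁴ = 0.1021 W.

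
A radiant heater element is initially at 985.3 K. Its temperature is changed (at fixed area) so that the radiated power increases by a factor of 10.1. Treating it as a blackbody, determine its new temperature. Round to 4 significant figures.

P ∝ T⁴, so T₂/T₁ = (P₂/P₁)^(1/4) = (10.1)^(1/4) = 1.78271.
T₂ = 985.3 × 1.78271 = 1757 K.

T₂ ≈ 1757 K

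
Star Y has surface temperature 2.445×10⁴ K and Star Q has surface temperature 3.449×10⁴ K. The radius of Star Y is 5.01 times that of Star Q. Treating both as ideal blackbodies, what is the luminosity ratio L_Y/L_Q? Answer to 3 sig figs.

L_Y/L_Q ≈ 6.34

L ∝ R²T⁴, so L_Y/L_Q = (R_Y/R_Q)²(T_Y/T_Q)⁴ = (5.01)² × (2.445×10⁴/3.449×10⁴)⁴ = 25.1001 × 0.252547 = 6.34.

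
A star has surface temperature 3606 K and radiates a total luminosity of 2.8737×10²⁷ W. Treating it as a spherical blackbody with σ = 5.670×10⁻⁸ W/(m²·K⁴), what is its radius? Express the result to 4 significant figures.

R ≈ 4.884×10⁹ m

L = 4πR²σT⁴ ⇒ R = √(L/(4πσT⁴)).
σT⁴ = 9.58707×10⁶ W/m², so R = √(2.8737×10²⁷/(4π×9.58707×10⁶)) = 4.884×10⁹ m.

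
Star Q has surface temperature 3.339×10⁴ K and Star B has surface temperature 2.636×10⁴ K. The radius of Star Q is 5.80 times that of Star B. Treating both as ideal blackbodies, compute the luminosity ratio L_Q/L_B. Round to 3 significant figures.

L ∝ R²T⁴, so L_Q/L_B = (R_Q/R_B)²(T_Q/T_B)⁴ = (5.80)² × (3.339×10⁴/2.636×10⁴)⁴ = 33.64 × 2.57445 = 86.6.

L_Q/L_B ≈ 86.6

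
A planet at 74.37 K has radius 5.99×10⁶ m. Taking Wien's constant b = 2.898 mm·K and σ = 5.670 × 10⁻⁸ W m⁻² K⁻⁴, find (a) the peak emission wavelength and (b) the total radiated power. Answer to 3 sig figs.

(a) λ_max = b/T = 2.898×10⁻³/74.37 = 3.897×10⁻⁵ m = 39.0 μm.
Surface area A = 4πR² = 4π(5.99×10⁶ m)² = 4.50883×10¹⁴ m².
(b) P = σAT⁴ = 5.670×10⁻⁸×4.50883×10¹⁴×(74.37)⁴ = 7.82×10¹⁴ W.

λ_max ≈ 39.0 μm; P ≈ 7.82×10¹⁴ W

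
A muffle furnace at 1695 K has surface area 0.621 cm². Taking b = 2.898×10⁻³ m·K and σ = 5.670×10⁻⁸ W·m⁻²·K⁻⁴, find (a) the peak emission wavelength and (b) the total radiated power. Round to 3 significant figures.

λ_max ≈ 1.71 μm; P ≈ 29.1 W

(a) λ_max = b/T = 2.898×10⁻³/1695 = 1.710×10⁻⁶ m = 1.71 μm.
Area A = 0.621 cm² = 6.21×10⁻⁵ m².
(b) P = σAT⁴ = 5.670×10⁻⁸×6.21×10⁻⁵×(1695)⁴ = 29.1 W.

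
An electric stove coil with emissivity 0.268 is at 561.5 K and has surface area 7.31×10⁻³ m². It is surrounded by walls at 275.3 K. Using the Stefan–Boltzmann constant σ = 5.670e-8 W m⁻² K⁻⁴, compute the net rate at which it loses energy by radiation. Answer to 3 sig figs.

Net loss ≈ 10.4 W

Area A = 7.31×10⁻³ m².
Net radiated power P_net = εσA(T⁴ − T₀⁴) = 0.268×5.670×10⁻⁸×7.31×10⁻³×(561.5⁴ − 275.3⁴).
T⁴ − T₀⁴ = 9.94029×10¹⁰ − 5.74414×10⁹ = 9.36588×10¹⁰ K⁴, so P_net = 10.4 W.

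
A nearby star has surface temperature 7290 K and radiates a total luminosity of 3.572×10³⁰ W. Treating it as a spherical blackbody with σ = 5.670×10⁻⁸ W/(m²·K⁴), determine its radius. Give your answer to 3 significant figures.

L = 4πR²σT⁴ ⇒ R = √(L/(4πσT⁴)).
σT⁴ = 1.60138×10⁸ W/m², so R = √(3.572×10³⁰/(4π×1.60138×10⁸)) = 4.21×10¹⁰ m.

R ≈ 4.21×10¹⁰ m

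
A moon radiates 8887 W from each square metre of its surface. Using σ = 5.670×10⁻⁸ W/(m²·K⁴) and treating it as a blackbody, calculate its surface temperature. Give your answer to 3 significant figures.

I = σT⁴, so T = (I/σ)^(1/4) = (8887/(5.670×10⁻⁸))^(1/4) = 629 K.

T ≈ 629 K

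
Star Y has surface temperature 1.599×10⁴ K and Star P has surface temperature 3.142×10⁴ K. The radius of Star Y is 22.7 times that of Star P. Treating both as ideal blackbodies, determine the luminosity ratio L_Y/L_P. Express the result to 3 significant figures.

L ∝ R²T⁴, so L_Y/L_P = (R_Y/R_P)²(T_Y/T_P)⁴ = (22.7)² × (1.599×10⁴/3.142×10⁴)⁴ = 515.29 × 0.0670763 = 34.6.

L_Y/L_P ≈ 34.6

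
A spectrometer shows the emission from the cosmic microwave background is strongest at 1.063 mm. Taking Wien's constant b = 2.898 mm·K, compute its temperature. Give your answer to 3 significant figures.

T ≈ 2.73 K

Wien's law gives T = b/λ_max = (2.898×10⁻³ m·K)/(1.063×10⁻³ m) = 2.73 K.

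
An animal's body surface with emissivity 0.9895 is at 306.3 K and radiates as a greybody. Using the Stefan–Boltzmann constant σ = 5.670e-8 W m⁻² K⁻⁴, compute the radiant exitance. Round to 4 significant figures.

I ≈ 493.8 W/m²

Stefan–Boltzmann: I = εσT⁴ = 0.9895 × 5.670×10⁻⁸ × (306.3)⁴ = 493.8 W/m².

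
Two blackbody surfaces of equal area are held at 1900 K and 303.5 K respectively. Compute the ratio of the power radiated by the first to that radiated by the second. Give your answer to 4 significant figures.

With equal areas, P₁/P₂ = (T₁/T₂)⁴ = (1900/303.5)⁴ = 1536.

P₁/P₂ ≈ 1536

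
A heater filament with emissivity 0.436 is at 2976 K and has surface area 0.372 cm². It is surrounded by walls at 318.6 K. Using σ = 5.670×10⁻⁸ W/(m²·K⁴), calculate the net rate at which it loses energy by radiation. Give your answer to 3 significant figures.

Net loss ≈ 72.1 W

Area A = 0.372 cm² = 3.72×10⁻⁵ m².
Net radiated power P_net = εσA(T⁴ − T₀⁴) = 0.436×5.670×10⁻⁸×3.72×10⁻⁵×(2976⁴ − 318.6⁴).
T⁴ − T₀⁴ = 7.84389×10¹³ − 1.03035×10¹⁰ = 7.84286×10¹³ K⁴, so P_net = 72.1 W.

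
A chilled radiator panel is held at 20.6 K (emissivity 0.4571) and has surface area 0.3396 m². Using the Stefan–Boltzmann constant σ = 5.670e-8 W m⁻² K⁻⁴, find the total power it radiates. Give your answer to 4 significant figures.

P ≈ 1.585×10⁻³ W

Area A = 0.3396 m².
P = εσAT⁴ = 0.4571 × 5.670×10⁻⁸ × 0.3396 × (20.6)⁴ = 1.585×10⁻³ W.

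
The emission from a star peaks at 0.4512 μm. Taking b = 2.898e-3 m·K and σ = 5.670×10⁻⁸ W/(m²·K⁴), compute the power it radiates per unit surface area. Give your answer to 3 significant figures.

Wien's law: T = b/λ_max = 2.898×10⁻³/4.512×10⁻⁷ = 6422.87 K.
Then I = σT⁴ = 5.670×10⁻⁸×(6422.87)⁴ = 9.65×10⁷ W/m².

I ≈ 9.65×10⁷ W/m²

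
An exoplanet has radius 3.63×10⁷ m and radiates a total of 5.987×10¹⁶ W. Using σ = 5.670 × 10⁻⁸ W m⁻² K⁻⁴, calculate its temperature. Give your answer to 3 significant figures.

Surface area A = 4πR² = 4π(3.63×10⁷ m)² = 1.65586×10¹⁶ m².
P = σAT⁴ ⇒ T = (P/(σA))^(1/4) = (5.987×10¹⁶/(5.670×10⁻⁸×1.65586×10¹⁶))^(1/4) = 89.4 K.

T ≈ 89.4 K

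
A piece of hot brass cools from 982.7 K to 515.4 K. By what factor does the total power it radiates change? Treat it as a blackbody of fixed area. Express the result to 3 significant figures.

P₂/P₁ ≈ 0.0757

P ∝ T⁴, so P₂/P₁ = (T₂/T₁)⁴ = (515.4/982.7)⁴ = (0.524473)⁴ = 0.0757.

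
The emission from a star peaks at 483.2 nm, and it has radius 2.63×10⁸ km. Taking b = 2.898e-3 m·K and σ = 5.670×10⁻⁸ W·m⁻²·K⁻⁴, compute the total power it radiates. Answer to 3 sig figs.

Wien's law: T = b/λ_max = 2.898×10⁻³/4.832×10⁻⁷ = 5997.52 K.
Surface area A = 4πR² = 4π(2.63×10¹¹ m)² = 8.69203×10²³ m².
Then P = σAT⁴ = 5.670×10⁻⁸×8.69203×10²³×(5997.52)⁴ = 6.38×10³¹ W.

P ≈ 6.38×10³¹ W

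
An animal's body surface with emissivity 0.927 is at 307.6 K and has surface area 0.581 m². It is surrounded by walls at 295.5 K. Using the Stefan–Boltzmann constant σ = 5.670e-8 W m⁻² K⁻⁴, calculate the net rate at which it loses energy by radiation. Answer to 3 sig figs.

Area A = 0.581 m².
Net radiated power P_net = εσA(T⁴ − T₀⁴) = 0.927×5.670×10⁻⁸×0.581×(307.6⁴ − 295.5⁴).
T⁴ − T₀⁴ = 8.95252×10⁹ − 7.62483×10⁹ = 1.32769×10⁹ K⁴, so P_net = 40.5 W.

Net loss ≈ 40.5 W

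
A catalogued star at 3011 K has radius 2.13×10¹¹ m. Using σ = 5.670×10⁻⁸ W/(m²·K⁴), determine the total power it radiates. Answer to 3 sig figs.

P ≈ 2.66×10³⁰ W

Surface area A = 4πR² = 4π(2.13×10¹¹ m)² = 5.70124×10²³ m².
P = σAT⁴ = 5.670×10⁻⁸ × 5.70124×10²³ × (3011)⁴ = 2.66×10³⁰ W.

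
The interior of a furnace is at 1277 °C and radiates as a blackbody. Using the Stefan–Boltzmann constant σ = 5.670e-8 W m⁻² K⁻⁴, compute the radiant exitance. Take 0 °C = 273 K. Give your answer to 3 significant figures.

I ≈ 3.27×10⁵ W/m²

T = 1277 °C + 273 = 1550 K.
Stefan–Boltzmann: I = σT⁴ = 5.670×10⁻⁸ × (1550)⁴ = 3.27×10⁵ W/m².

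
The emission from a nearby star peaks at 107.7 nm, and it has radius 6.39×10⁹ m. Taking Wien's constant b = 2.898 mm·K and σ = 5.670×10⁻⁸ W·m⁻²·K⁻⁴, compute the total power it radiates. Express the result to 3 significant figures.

P ≈ 1.53×10³¹ W

Wien's law: T = b/λ_max = 2.898×10⁻³/1.077×10⁻⁷ = 26908.1 K.
Surface area A = 4πR² = 4π(6.39×10⁹ m)² = 5.13111×10²⁰ m².
Then P = σAT⁴ = 5.670×10⁻⁸×5.13111×10²⁰×(26908.1)⁴ = 1.53×10³¹ W.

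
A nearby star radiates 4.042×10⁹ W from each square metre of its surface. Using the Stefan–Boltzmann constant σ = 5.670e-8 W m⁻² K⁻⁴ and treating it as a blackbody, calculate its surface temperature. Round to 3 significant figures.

I = σT⁴, so T = (I/σ)^(1/4) = (4.042×10⁹/(5.670×10⁻⁸))^(1/4) = 1.63×10⁴ K.

T ≈ 1.63×10⁴ K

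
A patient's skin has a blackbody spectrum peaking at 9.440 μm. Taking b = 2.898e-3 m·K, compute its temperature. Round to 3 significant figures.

T ≈ 307 K

Wien's law gives T = b/λ_max = (2.898×10⁻³ m·K)/(9.440×10⁻⁶ m) = 307 K.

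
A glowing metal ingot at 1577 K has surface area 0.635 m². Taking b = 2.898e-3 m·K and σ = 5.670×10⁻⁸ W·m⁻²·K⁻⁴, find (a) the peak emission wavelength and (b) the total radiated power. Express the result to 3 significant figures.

(a) λ_max = b/T = 2.898×10⁻³/1577 = 1.838×10⁻⁶ m = 1.84 μm.
Area A = 0.635 m².
(b) P = σAT⁴ = 5.670×10⁻⁸×0.635×(1577)⁴ = 2.23×10⁵ W.

λ_max ≈ 1.84 μm; P ≈ 2.23×10⁵ W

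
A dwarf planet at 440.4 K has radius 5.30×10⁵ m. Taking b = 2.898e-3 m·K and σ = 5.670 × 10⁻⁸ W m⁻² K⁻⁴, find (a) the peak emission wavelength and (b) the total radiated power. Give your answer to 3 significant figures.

(a) λ_max = b/T = 2.898×10⁻³/440.4 = 6.580×10⁻⁶ m = 6.58 μm.
Surface area A = 4πR² = 4π(5.30×10⁵ m)² = 3.52989×10¹² m².
(b) P = σAT⁴ = 5.670×10⁻⁸×3.52989×10¹²×(440.4)⁴ = 7.53×10¹⁵ W.

λ_max ≈ 6.58 μm; P ≈ 7.53×10¹⁵ W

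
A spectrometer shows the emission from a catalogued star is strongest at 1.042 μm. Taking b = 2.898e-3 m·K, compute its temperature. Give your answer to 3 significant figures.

T ≈ 2.78×10³ K

Wien's law gives T = b/λ_max = (2.898×10⁻³ m·K)/(1.042×10⁻⁶ m) = 2.78×10³ K.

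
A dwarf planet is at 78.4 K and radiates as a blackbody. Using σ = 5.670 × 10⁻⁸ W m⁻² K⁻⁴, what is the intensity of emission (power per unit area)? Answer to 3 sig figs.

I ≈ 2.14 W/m²

Stefan–Boltzmann: I = σT⁴ = 5.670×10⁻⁸ × (78.4)⁴ = 2.14 W/m².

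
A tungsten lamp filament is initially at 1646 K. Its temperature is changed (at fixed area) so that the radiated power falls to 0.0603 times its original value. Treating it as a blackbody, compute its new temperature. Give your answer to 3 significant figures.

P ∝ T⁴, so T₂/T₁ = (P₂/P₁)^(1/4) = (0.0603)^(1/4) = 0.495541.
T₂ = 1646 × 0.495541 = 816 K.

T₂ ≈ 816 K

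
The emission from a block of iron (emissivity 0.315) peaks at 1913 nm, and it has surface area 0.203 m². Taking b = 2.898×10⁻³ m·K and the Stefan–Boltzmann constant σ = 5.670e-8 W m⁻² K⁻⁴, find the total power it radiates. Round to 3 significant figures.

Wien's law: T = b/λ_max = 2.898×10⁻³/1.913×10⁻⁶ = 1514.90 K.
Area A = 0.203 m².
Then P = εσAT⁴ = 0.315×5.670×10⁻⁸×0.203×(1514.90)⁴ = 1.91×10⁴ W.

P ≈ 1.91×10⁴ W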